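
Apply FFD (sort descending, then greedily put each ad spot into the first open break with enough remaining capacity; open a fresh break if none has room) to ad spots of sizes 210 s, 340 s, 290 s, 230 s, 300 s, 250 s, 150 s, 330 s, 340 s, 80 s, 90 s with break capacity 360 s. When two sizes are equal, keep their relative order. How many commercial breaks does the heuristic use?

Sorted descending: 340, 340, 330, 300, 290, 250, 230, 210, 150, 90, 80.
  340 → break 1 (new)  [load 340/360]
  340 → break 2 (new)  [load 340/360]
  330 → break 3 (new)  [load 330/360]
  300 → break 4 (new)  [load 300/360]
  290 → break 5 (new)  [load 290/360]
  250 → break 6 (new)  [load 250/360]
  230 → break 7 (new)  [load 230/360]
  210 → break 8 (new)  [load 210/360]
  150 → break 8  [load 360/360]
  90 → break 6  [load 340/360]
  80 → break 7  [load 310/360]
8 commercial breaks opened.

8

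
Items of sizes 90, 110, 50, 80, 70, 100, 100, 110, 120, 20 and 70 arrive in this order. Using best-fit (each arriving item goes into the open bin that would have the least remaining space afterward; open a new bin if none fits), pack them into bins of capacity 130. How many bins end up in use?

  90 → bin 1 (new)  [load 90/130]
  110 → bin 2 (new)  [load 110/130]
  50 → bin 3 (new)  [load 50/130]
  80 → bin 3  [load 130/130]
  70 → bin 4 (new)  [load 70/130]
  100 → bin 5 (new)  [load 100/130]
  100 → bin 6 (new)  [load 100/130]
  110 → bin 7 (new)  [load 110/130]
  120 → bin 8 (new)  [load 120/130]
  20 → bin 2  [load 130/130]
  70 → bin 9 (new)  [load 70/130]
9 bins opened.

9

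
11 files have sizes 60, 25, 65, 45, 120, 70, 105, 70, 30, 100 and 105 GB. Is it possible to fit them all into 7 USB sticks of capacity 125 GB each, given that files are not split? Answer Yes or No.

A valid assignment using 7 USB sticks:
  USB stick 1: 120 = 120
  USB stick 2: 105 = 105
  USB stick 3: 105 = 105
  USB stick 4: 100 + 25 = 125
  USB stick 5: 70 + 45 = 115
  USB stick 6: 70 + 30 = 100
  USB stick 7: 65 + 60 = 125
Every load is within 125 GB, so 7 USB sticks suffice.

Yes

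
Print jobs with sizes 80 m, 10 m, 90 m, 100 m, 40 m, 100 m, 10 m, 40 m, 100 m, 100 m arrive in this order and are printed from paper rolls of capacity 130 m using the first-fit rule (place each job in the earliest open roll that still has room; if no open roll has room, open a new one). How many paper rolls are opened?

7

  80 → roll 1 (new)  [load 80/130]
  10 → roll 1  [load 90/130]
  90 → roll 2 (new)  [load 90/130]
  100 → roll 3 (new)  [load 100/130]
  40 → roll 1  [load 130/130]
  100 → roll 4 (new)  [load 100/130]
  10 → roll 2  [load 100/130]
  40 → roll 5 (new)  [load 40/130]
  100 → roll 6 (new)  [load 100/130]
  100 → roll 7 (new)  [load 100/130]
7 paper rolls opened.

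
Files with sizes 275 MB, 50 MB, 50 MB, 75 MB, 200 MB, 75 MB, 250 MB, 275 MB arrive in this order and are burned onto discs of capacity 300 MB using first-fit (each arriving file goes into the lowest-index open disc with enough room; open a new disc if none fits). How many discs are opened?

  275 → disc 1 (new)  [load 275/300]
  50 → disc 2 (new)  [load 50/300]
  50 → disc 2  [load 100/300]
  75 → disc 2  [load 175/300]
  200 → disc 3 (new)  [load 200/300]
  75 → disc 2  [load 250/300]
  250 → disc 4 (new)  [load 250/300]
  275 → disc 5 (new)  [load 275/300]
5 discs opened.

5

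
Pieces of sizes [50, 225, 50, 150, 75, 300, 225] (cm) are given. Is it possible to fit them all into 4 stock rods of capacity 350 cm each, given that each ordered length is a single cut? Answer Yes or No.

A valid assignment using 4 stock rods:
  stock rod 1: 300 + 50 = 350
  stock rod 2: 225 + 75 + 50 = 350
  stock rod 3: 225 = 225
  stock rod 4: 150 = 150
Every load is within 350 cm, so 4 stock rods suffice.

Yes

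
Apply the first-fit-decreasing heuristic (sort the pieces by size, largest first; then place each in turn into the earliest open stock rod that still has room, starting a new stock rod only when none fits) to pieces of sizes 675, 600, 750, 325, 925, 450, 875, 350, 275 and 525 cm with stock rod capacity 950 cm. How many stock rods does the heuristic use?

7

Sorted descending: 925, 875, 750, 675, 600, 525, 450, 350, 325, 275.
  925 → stock rod 1 (new)  [load 925/950]
  875 → stock rod 2 (new)  [load 875/950]
  750 → stock rod 3 (new)  [load 750/950]
  675 → stock rod 4 (new)  [load 675/950]
  600 → stock rod 5 (new)  [load 600/950]
  525 → stock rod 6 (new)  [load 525/950]
  450 → stock rod 7 (new)  [load 450/950]
  350 → stock rod 5  [load 950/950]
  325 → stock rod 6  [load 850/950]
  275 → stock rod 4  [load 950/950]
7 stock rods opened.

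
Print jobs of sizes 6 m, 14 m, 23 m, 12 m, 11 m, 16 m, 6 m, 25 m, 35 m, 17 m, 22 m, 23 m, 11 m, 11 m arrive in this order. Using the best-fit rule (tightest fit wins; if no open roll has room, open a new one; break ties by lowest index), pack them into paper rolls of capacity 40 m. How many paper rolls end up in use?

  6 → roll 1 (new)  [load 6/40]
  14 → roll 1  [load 20/40]
  23 → roll 2 (new)  [load 23/40]
  12 → roll 2  [load 35/40]
  11 → roll 1  [load 31/40]
  16 → roll 3 (new)  [load 16/40]
  6 → roll 1  [load 37/40]
  25 → roll 4 (new)  [load 25/40]
  35 → roll 5 (new)  [load 35/40]
  17 → roll 3  [load 33/40]
  22 → roll 6 (new)  [load 22/40]
  23 → roll 7 (new)  [load 23/40]
  11 → roll 4  [load 36/40]
  11 → roll 7  [load 34/40]
7 paper rolls opened.

7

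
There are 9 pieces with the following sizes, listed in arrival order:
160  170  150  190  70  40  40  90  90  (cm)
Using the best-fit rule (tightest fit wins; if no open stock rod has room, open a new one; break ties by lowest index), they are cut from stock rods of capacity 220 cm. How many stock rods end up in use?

5

  160 → stock rod 1 (new)  [load 160/220]
  170 → stock rod 2 (new)  [load 170/220]
  150 → stock rod 3 (new)  [load 150/220]
  190 → stock rod 4 (new)  [load 190/220]
  70 → stock rod 3  [load 220/220]
  40 → stock rod 2  [load 210/220]
  40 → stock rod 1  [load 200/220]
  90 → stock rod 5 (new)  [load 90/220]
  90 → stock rod 5  [load 180/220]
5 stock rods opened.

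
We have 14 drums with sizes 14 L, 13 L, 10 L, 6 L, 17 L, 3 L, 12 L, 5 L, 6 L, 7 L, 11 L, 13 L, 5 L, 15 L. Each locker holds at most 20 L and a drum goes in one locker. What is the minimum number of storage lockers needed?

Total = 17 + 15 + 14 + 13 + 13 + 12 + 11 + 10 + 7 + 6 + 6 + 5 + 5 + 3 = 137 L.
Lower bound: ⌈137/20⌉ = 7 storage lockers.
A packing using 8 storage lockers:
  locker 1: 17 + 3 = 20
  locker 2: 15 + 5 = 20
  locker 3: 14 + 6 = 20
  locker 4: 13 + 7 = 20
  locker 5: 13 + 6 = 19
  locker 6: 12 + 5 = 17
  locker 7: 11 = 11
  locker 8: 10 = 10
No arrangement into 7 storage lockers stays within capacity, so 8 is optimal.

8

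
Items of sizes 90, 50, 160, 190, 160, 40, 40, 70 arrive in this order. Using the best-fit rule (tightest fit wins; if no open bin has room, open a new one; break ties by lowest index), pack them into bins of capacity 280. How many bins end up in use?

  90 → bin 1 (new)  [load 90/280]
  50 → bin 1  [load 140/280]
  160 → bin 2 (new)  [load 160/280]
  190 → bin 3 (new)  [load 190/280]
  160 → bin 4 (new)  [load 160/280]
  40 → bin 3  [load 230/280]
  40 → bin 3  [load 270/280]
  70 → bin 2  [load 230/280]
4 bins opened.

4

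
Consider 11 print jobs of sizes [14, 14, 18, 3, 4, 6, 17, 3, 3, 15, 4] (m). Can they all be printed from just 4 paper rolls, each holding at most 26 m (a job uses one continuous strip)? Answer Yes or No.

No

Total = 101 m; ⌈101/26⌉ = 4.
5 print jobs each exceed half the capacity and cannot share a roll, forcing at least 5 paper rolls.
At least 5 paper rolls are required, but only 4 are allowed.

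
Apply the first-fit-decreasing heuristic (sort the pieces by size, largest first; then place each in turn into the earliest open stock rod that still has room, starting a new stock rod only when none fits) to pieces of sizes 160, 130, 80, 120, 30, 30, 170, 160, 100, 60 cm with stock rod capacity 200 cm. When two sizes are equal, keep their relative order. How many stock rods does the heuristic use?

Sorted descending: 170, 160, 160, 130, 120, 100, 80, 60, 30, 30.
  170 → stock rod 1 (new)  [load 170/200]
  160 → stock rod 2 (new)  [load 160/200]
  160 → stock rod 3 (new)  [load 160/200]
  130 → stock rod 4 (new)  [load 130/200]
  120 → stock rod 5 (new)  [load 120/200]
  100 → stock rod 6 (new)  [load 100/200]
  80 → stock rod 5  [load 200/200]
  60 → stock rod 4  [load 190/200]
  30 → stock rod 1  [load 200/200]
  30 → stock rod 2  [load 190/200]
6 stock rods opened.

6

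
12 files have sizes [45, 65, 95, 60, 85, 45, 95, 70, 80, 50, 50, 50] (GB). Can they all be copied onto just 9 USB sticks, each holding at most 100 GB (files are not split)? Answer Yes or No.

No

Total = 790 GB; ⌈790/100⌉ = 8.
The bound of 8 does not rule out 9, but exhaustive search shows no assignment into 9 USB sticks of capacity 100 GB exists — the minimum is 10.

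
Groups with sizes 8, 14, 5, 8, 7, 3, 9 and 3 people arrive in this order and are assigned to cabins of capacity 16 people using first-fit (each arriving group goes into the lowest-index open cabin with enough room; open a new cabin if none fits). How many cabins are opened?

4

  8 → cabin 1 (new)  [load 8/16]
  14 → cabin 2 (new)  [load 14/16]
  5 → cabin 1  [load 13/16]
  8 → cabin 3 (new)  [load 8/16]
  7 → cabin 3  [load 15/16]
  3 → cabin 1  [load 16/16]
  9 → cabin 4 (new)  [load 9/16]
  3 → cabin 4  [load 12/16]
4 cabins opened.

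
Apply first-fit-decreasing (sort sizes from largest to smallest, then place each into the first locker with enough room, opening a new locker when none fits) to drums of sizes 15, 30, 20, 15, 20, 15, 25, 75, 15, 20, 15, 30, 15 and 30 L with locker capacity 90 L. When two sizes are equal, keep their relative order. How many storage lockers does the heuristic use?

4

Sorted descending: 75, 30, 30, 30, 25, 20, 20, 20, 15, 15, 15, 15, 15, 15.
  75 → locker 1 (new)  [load 75/90]
  30 → locker 2 (new)  [load 30/90]
  30 → locker 2  [load 60/90]
  30 → locker 2  [load 90/90]
  25 → locker 3 (new)  [load 25/90]
  20 → locker 3  [load 45/90]
  20 → locker 3  [load 65/90]
  20 → locker 3  [load 85/90]
  15 → locker 1  [load 90/90]
  15 → locker 4 (new)  [load 15/90]
  15 → locker 4  [load 30/90]
  15 → locker 4  [load 45/90]
  15 → locker 4  [load 60/90]
  15 → locker 4  [load 75/90]
4 storage lockers opened.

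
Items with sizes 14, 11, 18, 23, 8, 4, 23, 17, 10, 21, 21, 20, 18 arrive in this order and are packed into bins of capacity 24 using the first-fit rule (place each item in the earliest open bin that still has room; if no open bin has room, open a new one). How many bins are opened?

11

  14 → bin 1 (new)  [load 14/24]
  11 → bin 2 (new)  [load 11/24]
  18 → bin 3 (new)  [load 18/24]
  23 → bin 4 (new)  [load 23/24]
  8 → bin 1  [load 22/24]
  4 → bin 2  [load 15/24]
  23 → bin 5 (new)  [load 23/24]
  17 → bin 6 (new)  [load 17/24]
  10 → bin 7 (new)  [load 10/24]
  21 → bin 8 (new)  [load 21/24]
  21 → bin 9 (new)  [load 21/24]
  20 → bin 10 (new)  [load 20/24]
  18 → bin 11 (new)  [load 18/24]
11 bins opened.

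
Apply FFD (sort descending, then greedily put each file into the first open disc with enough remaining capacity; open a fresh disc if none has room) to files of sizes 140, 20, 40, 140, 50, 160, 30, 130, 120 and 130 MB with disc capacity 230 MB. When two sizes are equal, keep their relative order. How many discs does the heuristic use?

6

Sorted descending: 160, 140, 140, 130, 130, 120, 50, 40, 30, 20.
  160 → disc 1 (new)  [load 160/230]
  140 → disc 2 (new)  [load 140/230]
  140 → disc 3 (new)  [load 140/230]
  130 → disc 4 (new)  [load 130/230]
  130 → disc 5 (new)  [load 130/230]
  120 → disc 6 (new)  [load 120/230]
  50 → disc 1  [load 210/230]
  40 → disc 2  [load 180/230]
  30 → disc 2  [load 210/230]
  20 → disc 1  [load 230/230]
6 discs opened.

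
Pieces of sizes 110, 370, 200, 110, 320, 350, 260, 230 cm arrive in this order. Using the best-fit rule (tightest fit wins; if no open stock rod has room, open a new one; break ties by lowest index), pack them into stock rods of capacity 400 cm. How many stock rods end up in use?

  110 → stock rod 1 (new)  [load 110/400]
  370 → stock rod 2 (new)  [load 370/400]
  200 → stock rod 1  [load 310/400]
  110 → stock rod 3 (new)  [load 110/400]
  320 → stock rod 4 (new)  [load 320/400]
  350 → stock rod 5 (new)  [load 350/400]
  260 → stock rod 3  [load 370/400]
  230 → stock rod 6 (new)  [load 230/400]
6 stock rods opened.

6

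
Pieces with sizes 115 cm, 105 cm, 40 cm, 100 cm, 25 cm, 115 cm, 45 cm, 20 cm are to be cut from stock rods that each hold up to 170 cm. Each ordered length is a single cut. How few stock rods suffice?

Total = 115 + 115 + 105 + 100 + 45 + 40 + 25 + 20 = 565 cm.
Lower bound: ⌈565/170⌉ = 4 stock rods.
A packing using 4 stock rods:
  stock rod 1: 115 + 45 = 160
  stock rod 2: 115 + 40 = 155
  stock rod 3: 105 + 25 + 20 = 150
  stock rod 4: 100 = 100
This matches the lower bound, so 4 is optimal.

4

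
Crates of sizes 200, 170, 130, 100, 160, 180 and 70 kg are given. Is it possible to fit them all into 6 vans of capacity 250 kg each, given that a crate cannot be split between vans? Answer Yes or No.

Yes

A valid assignment using 5 vans:
  van 1: 200 = 200
  van 2: 180 + 70 = 250
  van 3: 170 = 170
  van 4: 160 = 160
  van 5: 130 + 100 = 230
That uses only 5 ≤ 6, so 6 vans are enough.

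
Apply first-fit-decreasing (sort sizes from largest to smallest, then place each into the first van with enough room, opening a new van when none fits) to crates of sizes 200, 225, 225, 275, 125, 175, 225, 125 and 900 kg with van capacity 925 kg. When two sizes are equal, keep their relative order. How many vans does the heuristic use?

3

Sorted descending: 900, 275, 225, 225, 225, 200, 175, 125, 125.
  900 → van 1 (new)  [load 900/925]
  275 → van 2 (new)  [load 275/925]
  225 → van 2  [load 500/925]
  225 → van 2  [load 725/925]
  225 → van 3 (new)  [load 225/925]
  200 → van 2  [load 925/925]
  175 → van 3  [load 400/925]
  125 → van 3  [load 525/925]
  125 → van 3  [load 650/925]
3 vans opened.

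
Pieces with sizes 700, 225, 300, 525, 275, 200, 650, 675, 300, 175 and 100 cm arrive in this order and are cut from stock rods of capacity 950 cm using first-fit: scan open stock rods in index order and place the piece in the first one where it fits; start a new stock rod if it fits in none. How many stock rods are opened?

  700 → stock rod 1 (new)  [load 700/950]
  225 → stock rod 1  [load 925/950]
  300 → stock rod 2 (new)  [load 300/950]
  525 → stock rod 2  [load 825/950]
  275 → stock rod 3 (new)  [load 275/950]
  200 → stock rod 3  [load 475/950]
  650 → stock rod 4 (new)  [load 650/950]
  675 → stock rod 5 (new)  [load 675/950]
  300 → stock rod 3  [load 775/950]
  175 → stock rod 3  [load 950/950]
  100 → stock rod 2  [load 925/950]
5 stock rods opened.

5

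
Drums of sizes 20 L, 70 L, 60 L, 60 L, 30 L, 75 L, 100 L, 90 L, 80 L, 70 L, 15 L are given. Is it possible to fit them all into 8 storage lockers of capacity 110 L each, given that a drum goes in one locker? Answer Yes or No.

Yes

A valid assignment using 8 storage lockers:
  locker 1: 100 = 100
  locker 2: 90 + 20 = 110
  locker 3: 80 + 30 = 110
  locker 4: 75 + 15 = 90
  locker 5: 70 = 70
  locker 6: 70 = 70
  locker 7: 60 = 60
  locker 8: 60 = 60
Every load is within 110 L, so 8 storage lockers suffice.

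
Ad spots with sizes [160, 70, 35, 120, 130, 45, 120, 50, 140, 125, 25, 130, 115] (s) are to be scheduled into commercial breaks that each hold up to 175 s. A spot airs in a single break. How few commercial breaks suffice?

Total = 160 + 140 + 130 + 130 + 125 + 120 + 120 + 115 + 70 + 50 + 45 + 35 + 25 = 1265 s.
Lower bound: ⌈1265/175⌉ = 8 commercial breaks.
A packing using 9 commercial breaks:
  break 1: 160 = 160
  break 2: 140 + 35 = 175
  break 3: 130 + 45 = 175
  break 4: 130 + 25 = 155
  break 5: 125 + 50 = 175
  break 6: 120 = 120
  break 7: 120 = 120
  break 8: 115 = 115
  break 9: 70 = 70
No arrangement into 8 commercial breaks stays within capacity, so 9 is optimal.

9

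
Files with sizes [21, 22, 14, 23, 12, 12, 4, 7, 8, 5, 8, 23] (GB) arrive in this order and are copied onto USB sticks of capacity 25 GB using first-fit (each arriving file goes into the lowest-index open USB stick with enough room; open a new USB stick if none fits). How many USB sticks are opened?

7

  21 → USB stick 1 (new)  [load 21/25]
  22 → USB stick 2 (new)  [load 22/25]
  14 → USB stick 3 (new)  [load 14/25]
  23 → USB stick 4 (new)  [load 23/25]
  12 → USB stick 5 (new)  [load 12/25]
  12 → USB stick 5  [load 24/25]
  4 → USB stick 1  [load 25/25]
  7 → USB stick 3  [load 21/25]
  8 → USB stick 6 (new)  [load 8/25]
  5 → USB stick 6  [load 13/25]
  8 → USB stick 6  [load 21/25]
  23 → USB stick 7 (new)  [load 23/25]
7 USB sticks opened.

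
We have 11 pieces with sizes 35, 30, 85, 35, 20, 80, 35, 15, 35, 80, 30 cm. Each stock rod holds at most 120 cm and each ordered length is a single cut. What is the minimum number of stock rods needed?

5

Total = 85 + 80 + 80 + 35 + 35 + 35 + 35 + 30 + 30 + 20 + 15 = 480 cm.
Lower bound: ⌈480/120⌉ = 4 stock rods.
A packing using 5 stock rods:
  stock rod 1: 85 + 35 = 120
  stock rod 2: 80 + 35 = 115
  stock rod 3: 80 + 35 = 115
  stock rod 4: 35 + 30 + 30 + 20 = 115
  stock rod 5: 15 = 15
No arrangement into 4 stock rods stays within capacity, so 5 is optimal.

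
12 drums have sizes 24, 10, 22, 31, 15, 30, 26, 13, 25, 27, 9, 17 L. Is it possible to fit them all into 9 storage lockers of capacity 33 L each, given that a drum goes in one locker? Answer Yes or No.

A valid assignment using 9 storage lockers:
  locker 1: 31 = 31
  locker 2: 30 = 30
  locker 3: 27 = 27
  locker 4: 26 = 26
  locker 5: 25 = 25
  locker 6: 24 + 9 = 33
  locker 7: 22 + 10 = 32
  locker 8: 17 + 15 = 32
  locker 9: 13 = 13
Every load is within 33 L, so 9 storage lockers suffice.

Yes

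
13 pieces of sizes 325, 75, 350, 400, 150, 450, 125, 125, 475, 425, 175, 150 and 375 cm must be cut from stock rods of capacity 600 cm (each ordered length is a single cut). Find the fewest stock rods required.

7

Total = 475 + 450 + 425 + 400 + 375 + 350 + 325 + 175 + 150 + 150 + 125 + 125 + 75 = 3600 cm.
Lower bound: ⌈3600/600⌉ = 6 stock rods.
Also, 7 pieces each exceed 300 cm, and no two of those can share a stock rod, so at least 7 stock rods are needed.
A packing using 7 stock rods:
  stock rod 1: 475 + 125 = 600
  stock rod 2: 450 + 150 = 600
  stock rod 3: 425 + 175 = 600
  stock rod 4: 400 + 150 = 550
  stock rod 5: 375 + 125 + 75 = 575
  stock rod 6: 350 = 350
  stock rod 7: 325 = 325
This matches the lower bound, so 7 is optimal.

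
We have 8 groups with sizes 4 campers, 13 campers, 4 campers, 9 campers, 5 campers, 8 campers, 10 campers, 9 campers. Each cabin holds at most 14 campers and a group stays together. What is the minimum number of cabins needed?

Total = 13 + 10 + 9 + 9 + 8 + 5 + 4 + 4 = 62 campers.
Lower bound: ⌈62/14⌉ = 5 cabins.
A packing using 5 cabins:
  cabin 1: 13 = 13
  cabin 2: 10 + 4 = 14
  cabin 3: 9 + 5 = 14
  cabin 4: 9 + 4 = 13
  cabin 5: 8 = 8
This matches the lower bound, so 5 is optimal.

5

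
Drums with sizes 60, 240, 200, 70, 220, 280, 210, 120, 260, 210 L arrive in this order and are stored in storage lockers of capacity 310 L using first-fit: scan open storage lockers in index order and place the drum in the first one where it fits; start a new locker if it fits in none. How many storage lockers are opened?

  60 → locker 1 (new)  [load 60/310]
  240 → locker 1  [load 300/310]
  200 → locker 2 (new)  [load 200/310]
  70 → locker 2  [load 270/310]
  220 → locker 3 (new)  [load 220/310]
  280 → locker 4 (new)  [load 280/310]
  210 → locker 5 (new)  [load 210/310]
  120 → locker 6 (new)  [load 120/310]
  260 → locker 7 (new)  [load 260/310]
  210 → locker 8 (new)  [load 210/310]
8 storage lockers opened.

8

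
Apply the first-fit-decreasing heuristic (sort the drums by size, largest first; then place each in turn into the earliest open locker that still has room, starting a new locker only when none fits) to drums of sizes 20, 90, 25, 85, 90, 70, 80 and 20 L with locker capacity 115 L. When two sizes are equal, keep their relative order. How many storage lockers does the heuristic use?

Sorted descending: 90, 90, 85, 80, 70, 25, 20, 20.
  90 → locker 1 (new)  [load 90/115]
  90 → locker 2 (new)  [load 90/115]
  85 → locker 3 (new)  [load 85/115]
  80 → locker 4 (new)  [load 80/115]
  70 → locker 5 (new)  [load 70/115]
  25 → locker 1  [load 115/115]
  20 → locker 2  [load 110/115]
  20 → locker 3  [load 105/115]
5 storage lockers opened.

5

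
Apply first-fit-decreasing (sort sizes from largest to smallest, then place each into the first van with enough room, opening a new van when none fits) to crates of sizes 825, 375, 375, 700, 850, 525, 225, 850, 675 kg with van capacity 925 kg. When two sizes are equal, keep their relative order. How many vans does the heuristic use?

7

Sorted descending: 850, 850, 825, 700, 675, 525, 375, 375, 225.
  850 → van 1 (new)  [load 850/925]
  850 → van 2 (new)  [load 850/925]
  825 → van 3 (new)  [load 825/925]
  700 → van 4 (new)  [load 700/925]
  675 → van 5 (new)  [load 675/925]
  525 → van 6 (new)  [load 525/925]
  375 → van 6  [load 900/925]
  375 → van 7 (new)  [load 375/925]
  225 → van 4  [load 925/925]
7 vans opened.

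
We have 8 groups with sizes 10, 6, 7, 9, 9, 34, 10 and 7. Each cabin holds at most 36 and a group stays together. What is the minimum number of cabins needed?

Total = 34 + 10 + 10 + 9 + 9 + 7 + 7 + 6 = 92.
Lower bound: ⌈92/36⌉ = 3 cabins.
A packing using 3 cabins:
  cabin 1: 34 = 34
  cabin 2: 10 + 10 + 9 + 7 = 36
  cabin 3: 9 + 7 + 6 = 22
This matches the lower bound, so 3 is optimal.

3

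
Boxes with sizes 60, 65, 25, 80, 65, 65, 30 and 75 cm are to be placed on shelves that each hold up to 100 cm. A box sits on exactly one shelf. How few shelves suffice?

6

Total = 80 + 75 + 65 + 65 + 65 + 60 + 30 + 25 = 465 cm.
Lower bound: ⌈465/100⌉ = 5 shelves.
Also, 6 boxes each exceed 50 cm, and no two of those can share a shelf, so at least 6 shelves are needed.
A packing using 6 shelves:
  shelf 1: 80 = 80
  shelf 2: 75 + 25 = 100
  shelf 3: 65 + 30 = 95
  shelf 4: 65 = 65
  shelf 5: 65 = 65
  shelf 6: 60 = 60
This matches the lower bound, so 6 is optimal.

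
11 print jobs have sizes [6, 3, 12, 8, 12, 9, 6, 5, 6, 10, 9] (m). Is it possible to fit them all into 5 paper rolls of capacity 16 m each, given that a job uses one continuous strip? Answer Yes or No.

No

Total = 86 m; ⌈86/16⌉ = 6.
At least 6 paper rolls are required, but only 5 are allowed.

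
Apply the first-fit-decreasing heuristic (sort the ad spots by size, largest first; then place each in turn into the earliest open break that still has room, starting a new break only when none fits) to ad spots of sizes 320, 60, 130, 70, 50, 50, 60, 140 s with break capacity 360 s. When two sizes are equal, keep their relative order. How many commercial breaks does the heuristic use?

3

Sorted descending: 320, 140, 130, 70, 60, 60, 50, 50.
  320 → break 1 (new)  [load 320/360]
  140 → break 2 (new)  [load 140/360]
  130 → break 2  [load 270/360]
  70 → break 2  [load 340/360]
  60 → break 3 (new)  [load 60/360]
  60 → break 3  [load 120/360]
  50 → break 3  [load 170/360]
  50 → break 3  [load 220/360]
3 commercial breaks opened.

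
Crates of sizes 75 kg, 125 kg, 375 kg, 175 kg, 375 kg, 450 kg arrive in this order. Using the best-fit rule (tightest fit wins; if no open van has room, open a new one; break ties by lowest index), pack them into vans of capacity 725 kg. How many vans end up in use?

3

  75 → van 1 (new)  [load 75/725]
  125 → van 1  [load 200/725]
  375 → van 1  [load 575/725]
  175 → van 2 (new)  [load 175/725]
  375 → van 2  [load 550/725]
  450 → van 3 (new)  [load 450/725]
3 vans opened.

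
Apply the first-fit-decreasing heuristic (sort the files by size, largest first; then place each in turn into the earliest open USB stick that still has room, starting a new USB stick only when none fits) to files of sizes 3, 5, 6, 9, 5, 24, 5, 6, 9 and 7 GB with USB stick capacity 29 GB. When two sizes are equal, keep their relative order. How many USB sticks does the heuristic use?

Sorted descending: 24, 9, 9, 7, 6, 6, 5, 5, 5, 3.
  24 → USB stick 1 (new)  [load 24/29]
  9 → USB stick 2 (new)  [load 9/29]
  9 → USB stick 2  [load 18/29]
  7 → USB stick 2  [load 25/29]
  6 → USB stick 3 (new)  [load 6/29]
  6 → USB stick 3  [load 12/29]
  5 → USB stick 1  [load 29/29]
  5 → USB stick 3  [load 17/29]
  5 → USB stick 3  [load 22/29]
  3 → USB stick 2  [load 28/29]
3 USB sticks opened.

3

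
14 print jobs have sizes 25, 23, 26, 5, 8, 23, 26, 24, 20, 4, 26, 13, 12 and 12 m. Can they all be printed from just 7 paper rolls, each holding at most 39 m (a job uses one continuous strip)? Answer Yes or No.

Total = 247 m; ⌈247/39⌉ = 7.
8 print jobs each exceed half the capacity and cannot share a roll, forcing at least 8 paper rolls.
At least 8 paper rolls are required, but only 7 are allowed.

No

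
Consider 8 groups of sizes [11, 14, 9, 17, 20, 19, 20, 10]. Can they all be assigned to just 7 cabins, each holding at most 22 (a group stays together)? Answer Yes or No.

A valid assignment using 7 cabins:
  cabin 1: 20 = 20
  cabin 2: 20 = 20
  cabin 3: 19 = 19
  cabin 4: 17 = 17
  cabin 5: 14 = 14
  cabin 6: 11 + 10 = 21
  cabin 7: 9 = 9
Every load is within 22, so 7 cabins suffice.

Yes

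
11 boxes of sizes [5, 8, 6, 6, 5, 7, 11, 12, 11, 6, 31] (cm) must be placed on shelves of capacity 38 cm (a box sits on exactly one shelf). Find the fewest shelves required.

3

Total = 31 + 12 + 11 + 11 + 8 + 7 + 6 + 6 + 6 + 5 + 5 = 108 cm.
Lower bound: ⌈108/38⌉ = 3 shelves.
A packing using 3 shelves:
  shelf 1: 31 + 7 = 38
  shelf 2: 12 + 11 + 11 = 34
  shelf 3: 8 + 6 + 6 + 6 + 5 + 5 = 36
This matches the lower bound, so 3 is optimal.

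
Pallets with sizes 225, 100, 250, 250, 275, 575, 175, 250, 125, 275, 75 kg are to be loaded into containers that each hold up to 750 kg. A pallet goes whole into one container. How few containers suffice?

Total = 575 + 275 + 275 + 250 + 250 + 250 + 225 + 175 + 125 + 100 + 75 = 2575 kg.
Lower bound: ⌈2575/750⌉ = 4 containers.
A packing using 4 containers:
  container 1: 575 + 175 = 750
  container 2: 275 + 275 + 125 + 75 = 750
  container 3: 250 + 250 + 250 = 750
  container 4: 225 + 100 = 325
This matches the lower bound, so 4 is optimal.

4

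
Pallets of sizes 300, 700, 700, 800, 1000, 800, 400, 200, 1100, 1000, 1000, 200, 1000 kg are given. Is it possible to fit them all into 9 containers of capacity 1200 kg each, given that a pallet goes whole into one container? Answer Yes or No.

Yes

A valid assignment using 9 containers:
  container 1: 1100 = 1100
  container 2: 1000 + 200 = 1200
  container 3: 1000 + 200 = 1200
  container 4: 1000 = 1000
  container 5: 1000 = 1000
  container 6: 800 + 400 = 1200
  container 7: 800 + 300 = 1100
  container 8: 700 = 700
  container 9: 700 = 700
Every load is within 1200 kg, so 9 containers suffice.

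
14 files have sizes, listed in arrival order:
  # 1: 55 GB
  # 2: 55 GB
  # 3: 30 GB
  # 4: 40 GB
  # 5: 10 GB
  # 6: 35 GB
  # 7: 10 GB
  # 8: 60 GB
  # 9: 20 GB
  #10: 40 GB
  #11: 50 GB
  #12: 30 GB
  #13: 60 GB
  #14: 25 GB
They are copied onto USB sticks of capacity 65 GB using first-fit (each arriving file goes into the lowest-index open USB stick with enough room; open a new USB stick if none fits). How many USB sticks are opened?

9

  55 → USB stick 1 (new)  [load 55/65]
  55 → USB stick 2 (new)  [load 55/65]
  30 → USB stick 3 (new)  [load 30/65]
  40 → USB stick 4 (new)  [load 40/65]
  10 → USB stick 1  [load 65/65]
  35 → USB stick 3  [load 65/65]
  10 → USB stick 2  [load 65/65]
  60 → USB stick 5 (new)  [load 60/65]
  20 → USB stick 4  [load 60/65]
  40 → USB stick 6 (new)  [load 40/65]
  50 → USB stick 7 (new)  [load 50/65]
  30 → USB stick 8 (new)  [load 30/65]
  60 → USB stick 9 (new)  [load 60/65]
  25 → USB stick 6  [load 65/65]
9 USB sticks opened.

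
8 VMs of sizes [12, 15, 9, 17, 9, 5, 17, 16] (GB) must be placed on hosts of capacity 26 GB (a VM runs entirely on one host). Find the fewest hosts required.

5

Total = 17 + 17 + 16 + 15 + 12 + 9 + 9 + 5 = 100 GB.
Lower bound: ⌈100/26⌉ = 4 hosts.
A packing using 5 hosts:
  host 1: 17 + 9 = 26
  host 2: 17 + 9 = 26
  host 3: 16 + 5 = 21
  host 4: 15 = 15
  host 5: 12 = 12
No arrangement into 4 hosts stays within capacity, so 5 is optimal.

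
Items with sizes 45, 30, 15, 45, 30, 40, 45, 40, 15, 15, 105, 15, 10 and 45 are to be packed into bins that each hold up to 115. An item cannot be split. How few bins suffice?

Total = 105 + 45 + 45 + 45 + 45 + 40 + 40 + 30 + 30 + 15 + 15 + 15 + 15 + 10 = 495.
Lower bound: ⌈495/115⌉ = 5 bins.
A packing using 5 bins:
  bin 1: 105 + 10 = 115
  bin 2: 45 + 45 + 15 = 105
  bin 3: 45 + 45 + 15 = 105
  bin 4: 40 + 40 + 30 = 110
  bin 5: 30 + 15 + 15 = 60
This matches the lower bound, so 5 is optimal.

5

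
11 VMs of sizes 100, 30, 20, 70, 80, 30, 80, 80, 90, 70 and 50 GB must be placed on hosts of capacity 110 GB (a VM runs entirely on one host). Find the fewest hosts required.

Total = 100 + 90 + 80 + 80 + 80 + 70 + 70 + 50 + 30 + 30 + 20 = 700 GB.
Lower bound: ⌈700/110⌉ = 7 hosts.
A packing using 8 hosts:
  host 1: 100 = 100
  host 2: 90 + 20 = 110
  host 3: 80 + 30 = 110
  host 4: 80 + 30 = 110
  host 5: 80 = 80
  host 6: 70 = 70
  host 7: 70 = 70
  host 8: 50 = 50
No arrangement into 7 hosts stays within capacity, so 8 is optimal.

8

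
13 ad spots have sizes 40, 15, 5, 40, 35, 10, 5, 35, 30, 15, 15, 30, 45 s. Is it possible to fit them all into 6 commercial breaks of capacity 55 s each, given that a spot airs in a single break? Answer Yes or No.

Total = 320 s; ⌈320/55⌉ = 6.
7 ad spots each exceed half the capacity and cannot share a break, forcing at least 7 commercial breaks.
At least 7 commercial breaks are required, but only 6 are allowed.

No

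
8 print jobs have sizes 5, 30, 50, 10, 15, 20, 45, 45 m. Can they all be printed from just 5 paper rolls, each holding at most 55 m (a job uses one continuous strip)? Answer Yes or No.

A valid assignment using 5 paper rolls:
  roll 1: 50 + 5 = 55
  roll 2: 45 + 10 = 55
  roll 3: 45 = 45
  roll 4: 30 + 20 = 50
  roll 5: 15 = 15
Every load is within 55 m, so 5 paper rolls suffice.

Yes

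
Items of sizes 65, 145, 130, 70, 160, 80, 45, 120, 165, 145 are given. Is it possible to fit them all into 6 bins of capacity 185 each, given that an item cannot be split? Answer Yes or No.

No

Total = 1125; ⌈1125/185⌉ = 7.
At least 7 bins are required, but only 6 are allowed.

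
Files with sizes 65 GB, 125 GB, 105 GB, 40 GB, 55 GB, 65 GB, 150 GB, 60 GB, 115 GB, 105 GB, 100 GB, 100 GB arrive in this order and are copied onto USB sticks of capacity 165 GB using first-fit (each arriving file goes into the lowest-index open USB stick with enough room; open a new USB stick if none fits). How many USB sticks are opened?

  65 → USB stick 1 (new)  [load 65/165]
  125 → USB stick 2 (new)  [load 125/165]
  105 → USB stick 3 (new)  [load 105/165]
  40 → USB stick 1  [load 105/165]
  55 → USB stick 1  [load 160/165]
  65 → USB stick 4 (new)  [load 65/165]
  150 → USB stick 5 (new)  [load 150/165]
  60 → USB stick 3  [load 165/165]
  115 → USB stick 6 (new)  [load 115/165]
  105 → USB stick 7 (new)  [load 105/165]
  100 → USB stick 4  [load 165/165]
  100 → USB stick 8 (new)  [load 100/165]
8 USB sticks opened.

8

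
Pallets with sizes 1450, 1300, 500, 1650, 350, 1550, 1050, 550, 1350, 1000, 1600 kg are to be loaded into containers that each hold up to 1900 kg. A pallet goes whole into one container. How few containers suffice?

8

Total = 1650 + 1600 + 1550 + 1450 + 1350 + 1300 + 1050 + 1000 + 550 + 500 + 350 = 12350 kg.
Lower bound: ⌈12350/1900⌉ = 7 containers.
Also, 8 pallets each exceed 950 kg, and no two of those can share a container, so at least 8 containers are needed.
A packing using 8 containers:
  container 1: 1650 = 1650
  container 2: 1600 = 1600
  container 3: 1550 + 350 = 1900
  container 4: 1450 = 1450
  container 5: 1350 + 550 = 1900
  container 6: 1300 + 500 = 1800
  container 7: 1050 = 1050
  container 8: 1000 = 1000
This matches the lower bound, so 8 is optimal.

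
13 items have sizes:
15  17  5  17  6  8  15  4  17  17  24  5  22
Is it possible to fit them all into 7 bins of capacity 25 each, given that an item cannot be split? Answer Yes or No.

No

Total = 172; ⌈172/25⌉ = 7.
8 items each exceed half the capacity and cannot share a bin, forcing at least 8 bins.
At least 8 bins are required, but only 7 are allowed.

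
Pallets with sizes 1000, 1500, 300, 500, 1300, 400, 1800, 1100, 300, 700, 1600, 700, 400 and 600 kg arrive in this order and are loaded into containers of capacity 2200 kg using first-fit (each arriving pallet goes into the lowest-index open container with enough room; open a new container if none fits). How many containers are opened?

  1000 → container 1 (new)  [load 1000/2200]
  1500 → container 2 (new)  [load 1500/2200]
  300 → container 1  [load 1300/2200]
  500 → container 1  [load 1800/2200]
  1300 → container 3 (new)  [load 1300/2200]
  400 → container 1  [load 2200/2200]
  1800 → container 4 (new)  [load 1800/2200]
  1100 → container 5 (new)  [load 1100/2200]
  300 → container 2  [load 1800/2200]
  700 → container 3  [load 2000/2200]
  1600 → container 6 (new)  [load 1600/2200]
  700 → container 5  [load 1800/2200]
  400 → container 2  [load 2200/2200]
  600 → container 6  [load 2200/2200]
6 containers opened.

6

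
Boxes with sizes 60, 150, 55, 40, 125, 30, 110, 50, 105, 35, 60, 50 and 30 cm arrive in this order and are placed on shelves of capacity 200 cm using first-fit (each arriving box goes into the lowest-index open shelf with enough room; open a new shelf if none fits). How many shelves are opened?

5

  60 → shelf 1 (new)  [load 60/200]
  150 → shelf 2 (new)  [load 150/200]
  55 → shelf 1  [load 115/200]
  40 → shelf 1  [load 155/200]
  125 → shelf 3 (new)  [load 125/200]
  30 → shelf 1  [load 185/200]
  110 → shelf 4 (new)  [load 110/200]
  50 → shelf 2  [load 200/200]
  105 → shelf 5 (new)  [load 105/200]
  35 → shelf 3  [load 160/200]
  60 → shelf 4  [load 170/200]
  50 → shelf 5  [load 155/200]
  30 → shelf 3  [load 190/200]
5 shelves opened.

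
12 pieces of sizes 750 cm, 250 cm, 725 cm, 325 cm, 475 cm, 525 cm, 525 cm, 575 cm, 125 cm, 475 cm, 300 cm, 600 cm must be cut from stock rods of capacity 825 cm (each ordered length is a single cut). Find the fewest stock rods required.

8

Total = 750 + 725 + 600 + 575 + 525 + 525 + 475 + 475 + 325 + 300 + 250 + 125 = 5650 cm.
Lower bound: ⌈5650/825⌉ = 7 stock rods.
Also, 8 pieces each exceed 825/2 cm, and no two of those can share a stock rod, so at least 8 stock rods are needed.
A packing using 8 stock rods:
  stock rod 1: 750 = 750
  stock rod 2: 725 = 725
  stock rod 3: 600 + 125 = 725
  stock rod 4: 575 + 250 = 825
  stock rod 5: 525 + 300 = 825
  stock rod 6: 525 = 525
  stock rod 7: 475 + 325 = 800
  stock rod 8: 475 = 475
This matches the lower bound, so 8 is optimal.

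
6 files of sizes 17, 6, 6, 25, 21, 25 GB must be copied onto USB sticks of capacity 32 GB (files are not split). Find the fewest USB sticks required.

4

Total = 25 + 25 + 21 + 17 + 6 + 6 = 100 GB.
Lower bound: ⌈100/32⌉ = 4 USB sticks.
A packing using 4 USB sticks:
  USB stick 1: 25 + 6 = 31
  USB stick 2: 25 + 6 = 31
  USB stick 3: 21 = 21
  USB stick 4: 17 = 17
This matches the lower bound, so 4 is optimal.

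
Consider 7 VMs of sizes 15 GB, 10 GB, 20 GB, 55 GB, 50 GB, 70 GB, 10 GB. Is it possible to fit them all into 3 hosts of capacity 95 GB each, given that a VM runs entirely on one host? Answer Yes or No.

Yes

A valid assignment using 3 hosts:
  host 1: 70 + 20 = 90
  host 2: 55 + 15 + 10 + 10 = 90
  host 3: 50 = 50
Every load is within 95 GB, so 3 hosts suffice.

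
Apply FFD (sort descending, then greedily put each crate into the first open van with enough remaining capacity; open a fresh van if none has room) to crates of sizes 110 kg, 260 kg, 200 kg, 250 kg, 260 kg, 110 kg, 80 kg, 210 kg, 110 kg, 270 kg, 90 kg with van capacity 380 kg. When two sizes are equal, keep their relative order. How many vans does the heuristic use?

Sorted descending: 270, 260, 260, 250, 210, 200, 110, 110, 110, 90, 80.
  270 → van 1 (new)  [load 270/380]
  260 → van 2 (new)  [load 260/380]
  260 → van 3 (new)  [load 260/380]
  250 → van 4 (new)  [load 250/380]
  210 → van 5 (new)  [load 210/380]
  200 → van 6 (new)  [load 200/380]
  110 → van 1  [load 380/380]
  110 → van 2  [load 370/380]
  110 → van 3  [load 370/380]
  90 → van 4  [load 340/380]
  80 → van 5  [load 290/380]
6 vans opened.

6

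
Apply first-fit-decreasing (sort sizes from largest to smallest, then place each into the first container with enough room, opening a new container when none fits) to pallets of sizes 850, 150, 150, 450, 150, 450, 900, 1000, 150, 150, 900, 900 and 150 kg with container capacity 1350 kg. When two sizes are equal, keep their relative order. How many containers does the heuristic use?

Sorted descending: 1000, 900, 900, 900, 850, 450, 450, 150, 150, 150, 150, 150, 150.
  1000 → container 1 (new)  [load 1000/1350]
  900 → container 2 (new)  [load 900/1350]
  900 → container 3 (new)  [load 900/1350]
  900 → container 4 (new)  [load 900/1350]
  850 → container 5 (new)  [load 850/1350]
  450 → container 2  [load 1350/1350]
  450 → container 3  [load 1350/1350]
  150 → container 1  [load 1150/1350]
  150 → container 1  [load 1300/1350]
  150 → container 4  [load 1050/1350]
  150 → container 4  [load 1200/1350]
  150 → container 4  [load 1350/1350]
  150 → container 5  [load 1000/1350]
5 containers opened.

5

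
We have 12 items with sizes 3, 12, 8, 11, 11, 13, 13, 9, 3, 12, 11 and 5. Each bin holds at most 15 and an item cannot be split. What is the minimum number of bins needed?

Total = 13 + 13 + 12 + 12 + 11 + 11 + 11 + 9 + 8 + 5 + 3 + 3 = 111.
Lower bound: ⌈111/15⌉ = 8 bins.
Also, 9 items each exceed 15/2, and no two of those can share a bin, so at least 9 bins are needed.
A packing using 9 bins:
  bin 1: 13 = 13
  bin 2: 13 = 13
  bin 3: 12 + 3 = 15
  bin 4: 12 + 3 = 15
  bin 5: 11 = 11
  bin 6: 11 = 11
  bin 7: 11 = 11
  bin 8: 9 + 5 = 14
  bin 9: 8 = 8
This matches the lower bound, so 9 is optimal.

9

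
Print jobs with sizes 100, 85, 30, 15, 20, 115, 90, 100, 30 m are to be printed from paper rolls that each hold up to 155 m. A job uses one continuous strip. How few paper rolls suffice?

Total = 115 + 100 + 100 + 90 + 85 + 30 + 30 + 20 + 15 = 585 m.
Lower bound: ⌈585/155⌉ = 4 paper rolls.
Also, 5 print jobs each exceed 155/2 m, and no two of those can share a roll, so at least 5 paper rolls are needed.
A packing using 5 paper rolls:
  roll 1: 115 + 30 = 145
  roll 2: 100 + 30 + 20 = 150
  roll 3: 100 + 15 = 115
  roll 4: 90 = 90
  roll 5: 85 = 85
This matches the lower bound, so 5 is optimal.

5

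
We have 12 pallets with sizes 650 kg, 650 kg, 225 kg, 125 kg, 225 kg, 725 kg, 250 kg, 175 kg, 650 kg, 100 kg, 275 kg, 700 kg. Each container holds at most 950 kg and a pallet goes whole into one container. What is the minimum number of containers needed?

Total = 725 + 700 + 650 + 650 + 650 + 275 + 250 + 225 + 225 + 175 + 125 + 100 = 4750 kg.
Lower bound: ⌈4750/950⌉ = 5 containers.
A packing using 6 containers:
  container 1: 725 + 225 = 950
  container 2: 700 + 250 = 950
  container 3: 650 + 275 = 925
  container 4: 650 + 225 = 875
  container 5: 650 + 175 + 125 = 950
  container 6: 100 = 100
No arrangement into 5 containers stays within capacity, so 6 is optimal.

6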